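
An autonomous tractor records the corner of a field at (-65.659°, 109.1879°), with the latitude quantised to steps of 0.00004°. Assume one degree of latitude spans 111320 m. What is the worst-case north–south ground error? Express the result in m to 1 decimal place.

With a 0.00004° grid the true value lies within half a step, ±0.00004°/2 = ±2e-05°, of the stored one.
So the N–S error is at most 2e-05 × 111320 = 2.2264 m.

2.2 m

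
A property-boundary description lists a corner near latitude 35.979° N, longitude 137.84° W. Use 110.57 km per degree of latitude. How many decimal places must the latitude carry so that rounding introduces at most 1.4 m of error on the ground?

One degree of latitude covers 110570 m.
N decimal places → at most half a unit in the last place, 0.5 × 10⁻ᴺ° = 110570/2 × 10⁻ᴺ m.
Setting 55285 × 10⁻ᴺ ≤ 1.4 gives 10ᴺ ≥ 3.949e+04, i.e. N ≥ 4.60.
So 5 decimal places suffice (0.553 m); 4 would allow up to 5.53 m.

5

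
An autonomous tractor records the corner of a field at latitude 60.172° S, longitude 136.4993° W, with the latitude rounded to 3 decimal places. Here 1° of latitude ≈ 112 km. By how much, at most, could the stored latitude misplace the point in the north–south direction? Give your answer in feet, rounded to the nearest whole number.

Rounding to 3 decimal places leaves the latitude within ±0.0005° of the true value.
Along the meridian that is 0.0005° × 112000 m/° = 56 m.
In feet: 56 m ÷ 0.3048 ≈ 183.73 ft.

184 feet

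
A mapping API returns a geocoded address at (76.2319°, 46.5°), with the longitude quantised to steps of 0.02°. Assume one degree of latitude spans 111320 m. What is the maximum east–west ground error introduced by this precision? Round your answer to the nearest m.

With a 0.02° grid the true value lies within half a step, ±0.02°/2 = ±0.01°, of the stored one.
Parallels shrink by cos φ, so at 76.2319° a degree of longitude is 111320 × 0.2380 ≈ 26493.4 m.
So at most 0.01° × 26493.4 ≈ 264.934 m east–west.

265 m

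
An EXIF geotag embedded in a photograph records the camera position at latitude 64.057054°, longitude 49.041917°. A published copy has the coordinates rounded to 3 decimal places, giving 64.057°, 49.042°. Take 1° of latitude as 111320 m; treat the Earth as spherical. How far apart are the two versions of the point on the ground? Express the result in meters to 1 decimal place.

7.2 meters

The latitude changed by +0.000054° and the longitude by -0.000083°.
N–S: 0.000054° × 111320 m/° = 6.01128 m.
East–west at this latitude: -0.000083° × 111320 × cos 64.057° ≈ -0.000083 × 48699.9 = -4.04209 m.
Combined displacement = (6.01128² + 4.04209²)^½ ≈ 7.24389 m.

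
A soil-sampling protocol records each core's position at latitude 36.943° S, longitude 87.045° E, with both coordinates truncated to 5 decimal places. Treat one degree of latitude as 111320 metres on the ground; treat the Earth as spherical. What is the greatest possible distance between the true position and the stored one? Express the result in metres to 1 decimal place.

1.4 metres

Truncating at 5 decimal places can drop up to a full unit in the last place, so each coordinate may be off by as much as 1e-05°.
North–south component: 1e-05° × 111320 = 1.1132 m.
East–west component at 36.943°: 1e-05° × 111320 × cos 36.943° ≈ 1e-05 × 88970.7 ≈ 0.889707 m.
The two errors are perpendicular, so the maximum displacement is √(1.1132² + 0.889707²) ≈ 1.42506 m.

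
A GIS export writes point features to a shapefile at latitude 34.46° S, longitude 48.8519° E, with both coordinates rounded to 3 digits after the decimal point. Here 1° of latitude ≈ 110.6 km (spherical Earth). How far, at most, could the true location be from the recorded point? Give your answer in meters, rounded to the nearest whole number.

72 meters

Rounding to 3 decimal places leaves each coordinate within ±0.0005° of the true value.
Latitude error → 0.0005 × 110600 = 55.3 m along the meridian.
E–W at 34.46°: 0.0005° × 110600 × cos 34.46° = 0.0005 × 110600 × 0.8245 ≈ 45.596 m.
Worst case both components are at the extreme and orthogonal: √(55.3² + 45.596²) ≈ 71.6735 m.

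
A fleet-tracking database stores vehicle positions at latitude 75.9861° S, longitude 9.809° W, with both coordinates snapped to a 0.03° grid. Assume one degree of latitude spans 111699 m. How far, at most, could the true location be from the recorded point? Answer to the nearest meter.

1724 meters

With a 0.03° grid the true value lies within half a step, ±0.03°/2 = ±0.015°, of the stored one.
N–S: 0.015° × 111699 m/° = 1675.48 m.
Longitude error → 0.015 × 111699 × cos 75.9861° = 0.015 × 111699 × 0.2422 ≈ 405.731 m.
Worst case both components are at the extreme and orthogonal: √(1675.48² + 405.731²) ≈ 1723.91 m.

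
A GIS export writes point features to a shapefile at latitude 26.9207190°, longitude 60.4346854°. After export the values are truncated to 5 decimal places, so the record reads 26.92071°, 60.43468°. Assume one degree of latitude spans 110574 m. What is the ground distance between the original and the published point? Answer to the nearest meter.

Δlat = 26.9207190 − 26.92071 = +0.0000090°; Δlon = 60.4346854 − 60.43468 = +0.0000054°.
N–S: 0.0000090° × 110574 m/° = 0.995166 m.
East–west at this latitude: 0.0000054° × 110574 × cos 26.9207° ≈ 0.0000054 × 98591.5 = 0.532394 m.
Distance: √(0.995166² + 0.532394²) ≈ 1.12863 m.

1 meters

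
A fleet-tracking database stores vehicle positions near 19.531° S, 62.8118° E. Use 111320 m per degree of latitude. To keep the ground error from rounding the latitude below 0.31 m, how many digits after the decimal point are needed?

One degree of latitude covers 111320 m.
With N decimal places the half-ulp bound is 0.5·10⁻ᴺ°, or 0.5·10⁻ᴺ × 111320 m on the ground.
Need 0.5 × 111320 × 10⁻ᴺ ≤ 0.31 → 10⁻ᴺ ≤ 5.570e-06, so N ≥ 5.25.
At 5 places the error can reach 0.557 m, but 6 places keeps it to 0.0557 m.

6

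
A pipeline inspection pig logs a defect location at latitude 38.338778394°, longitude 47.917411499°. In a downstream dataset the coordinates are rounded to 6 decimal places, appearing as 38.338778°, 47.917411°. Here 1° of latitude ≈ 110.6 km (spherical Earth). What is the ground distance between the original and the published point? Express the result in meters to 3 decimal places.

0.061 meters

The latitude changed by +0.000000394° and the longitude by +0.000000499°.
N–S: 0.000000394° × 110600 m/° = 0.0435764 m.
East–west at this latitude: 0.000000499° × 110600 × cos 38.3388° ≈ 0.000000499 × 86749.9 = 0.0432882 m.
Combined displacement = (0.0435764² + 0.0432882²)^½ ≈ 0.0614229 m.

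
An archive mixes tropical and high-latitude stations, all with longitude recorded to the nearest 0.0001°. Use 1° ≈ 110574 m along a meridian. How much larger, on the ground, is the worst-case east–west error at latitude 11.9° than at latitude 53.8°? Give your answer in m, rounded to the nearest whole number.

2 m

Rounding to 4 decimal places leaves the longitude within ±5e-05° of the true value.
At 11.9°: 5e-05° × 110574 × cos 11.9° = 5e-05 × 110574 × 0.9785 ≈ 5.4099 m.
At 53.8°: 5e-05° × 110574 × cos 53.8° = 5e-05 × 110574 × 0.5906 ≈ 3.2653 m.
So the lower-latitude error exceeds the higher by 5.4099 − 3.2653 = 2.1446 m.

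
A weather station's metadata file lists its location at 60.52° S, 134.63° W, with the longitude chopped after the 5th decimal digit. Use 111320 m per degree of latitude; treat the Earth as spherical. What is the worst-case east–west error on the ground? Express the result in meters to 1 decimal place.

Truncating at 5 decimal places can drop up to a full unit in the last place, so the longitude may be off by as much as 1e-05°.
One degree of longitude at 60.52° is 111320 × cos 60.52° ≈ 111320 × 0.4921 = 54782.8 m.
East–west error: 1e-05° × 54782.8 m/° ≈ 0.547828 m.

0.5 meters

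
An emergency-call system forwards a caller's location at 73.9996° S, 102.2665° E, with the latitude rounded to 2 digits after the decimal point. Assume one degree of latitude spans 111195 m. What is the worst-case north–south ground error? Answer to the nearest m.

Rounding to 2 decimal places leaves the latitude within ±0.005° of the true value.
Along the meridian that is 0.005° × 111195 m/° = 555.975 m.

556 m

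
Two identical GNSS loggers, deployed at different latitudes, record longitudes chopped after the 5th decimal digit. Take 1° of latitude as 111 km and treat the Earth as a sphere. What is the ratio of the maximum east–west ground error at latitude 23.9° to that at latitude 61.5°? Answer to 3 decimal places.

1.916

Truncating at 5 decimal places can drop up to a full unit in the last place, so the longitude may be off by as much as 1e-05°.
Error at 23.9° = 1e-05° × 111000 × cos 23.9° ≈ 1.11 × 0.9143 = 1.0148 m.
Error at 61.5° = 1e-05° × 111000 × cos 61.5° ≈ 1.11 × 0.4772 = 0.52965 m.
The ratio reduces to cos 23.9° / cos 61.5° = 0.9143/0.4772 ≈ 1.9160.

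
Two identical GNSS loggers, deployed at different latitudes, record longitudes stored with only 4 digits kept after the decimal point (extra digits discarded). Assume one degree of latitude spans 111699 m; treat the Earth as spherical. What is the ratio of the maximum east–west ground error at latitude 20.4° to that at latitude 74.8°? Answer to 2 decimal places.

3.57

Truncating at 4 decimal places can drop up to a full unit in the last place, so the longitude may be off by as much as 0.0001°.
At 20.4°: 0.0001° × 111699 × cos 20.4° = 0.0001 × 111699 × 0.9373 ≈ 10.469 m.
Error at 74.8° = 0.0001° × 111699 × cos 74.8° ≈ 11.17 × 0.2622 = 2.9286 m.
Ratio: 10.469 / 2.9286 = cos 20.4° / cos 74.8° ≈ 3.5748.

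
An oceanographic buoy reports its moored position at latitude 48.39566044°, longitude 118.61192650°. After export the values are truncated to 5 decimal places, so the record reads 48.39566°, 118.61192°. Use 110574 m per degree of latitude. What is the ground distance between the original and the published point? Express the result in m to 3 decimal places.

Δlat = 48.39566044 − 48.39566 = +0.00000044°; Δlon = 118.61192650 − 118.61192 = +0.00000650°.
N–S: 0.00000044° × 110574 m/° = 0.0486526 m.
East–west at this latitude: 0.00000650° × 110574 × cos 48.3957° ≈ 0.00000650 × 73419.2 = 0.477225 m.
Combined displacement = (0.0486526² + 0.477225²)^½ ≈ 0.479699 m.

0.480 m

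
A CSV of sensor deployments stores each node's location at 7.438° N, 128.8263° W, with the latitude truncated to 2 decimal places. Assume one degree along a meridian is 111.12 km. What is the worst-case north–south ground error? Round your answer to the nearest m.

Truncating at 2 decimal places can drop up to a full unit in the last place, so the latitude may be off by as much as 0.01°.
So the N–S error is at most 0.01 × 111120 = 1111.2 m.

1111 m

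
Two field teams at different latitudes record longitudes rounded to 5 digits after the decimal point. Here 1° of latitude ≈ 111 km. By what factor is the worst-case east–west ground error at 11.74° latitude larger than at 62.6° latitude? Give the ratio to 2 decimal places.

Rounding to 5 decimal places leaves the longitude within ±5e-06° of the true value.
Error at 11.74° = 5e-06° × 111000 × cos 11.74° ≈ 0.555 × 0.9791 = 0.54339 m.
Error at 62.6° = 5e-06° × 111000 × cos 62.6° ≈ 0.555 × 0.4602 = 0.25541 m.
The ratio reduces to cos 11.74° / cos 62.6° = 0.9791/0.4602 ≈ 2.1275.

2.13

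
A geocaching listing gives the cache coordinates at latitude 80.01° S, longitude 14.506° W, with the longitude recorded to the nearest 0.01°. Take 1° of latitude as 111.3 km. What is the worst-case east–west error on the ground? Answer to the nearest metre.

97 metres

Rounding to 2 decimal places leaves the longitude within ±0.005° of the true value.
Parallels shrink by cos φ, so at 80.01° a degree of longitude is 111300 × 0.1735 ≈ 19307.9 m.
So at most 0.005° × 19307.9 ≈ 96.5396 m east–west.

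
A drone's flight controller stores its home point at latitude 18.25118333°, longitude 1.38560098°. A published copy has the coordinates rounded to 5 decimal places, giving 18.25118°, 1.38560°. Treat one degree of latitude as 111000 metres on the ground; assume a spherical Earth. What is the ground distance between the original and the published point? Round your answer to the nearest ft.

1 ft

Δlat = 18.25118333 − 18.25118 = +0.00000333°; Δlon = 1.38560098 − 1.38560 = +0.00000098°.
N–S: 0.00000333° × 111000 m/° = 0.36963 m.
E–W at 18.2512°: 0.00000098° × 111000 × cos 18.2512° = 0.00000098 × 111000 × 0.9497 ≈ 0.103308 m.
Hypotenuse of the two orthogonal shifts: √(0.36963² + 0.103308²) = 0.383795 m.
In feet: 0.383795 m ÷ 0.3048 ≈ 1.2592 ft.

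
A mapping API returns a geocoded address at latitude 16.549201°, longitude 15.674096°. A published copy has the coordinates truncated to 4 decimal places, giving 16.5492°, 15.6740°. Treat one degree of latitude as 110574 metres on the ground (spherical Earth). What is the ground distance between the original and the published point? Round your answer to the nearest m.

10 m

Δlat = 16.549201 − 16.5492 = +0.000001°; Δlon = 15.674096 − 15.6740 = +0.000096°.
N–S: 0.000001° × 110574 m/° = 0.110574 m.
E–W at 16.5492°: 0.000096° × 110574 × cos 16.5492° = 0.000096 × 110574 × 0.9586 ≈ 10.1754 m.
Distance: √(0.110574² + 10.1754²) ≈ 10.176 m.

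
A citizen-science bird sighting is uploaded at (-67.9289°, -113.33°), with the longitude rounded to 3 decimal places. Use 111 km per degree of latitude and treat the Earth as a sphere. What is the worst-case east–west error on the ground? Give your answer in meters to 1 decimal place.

Rounding to 3 decimal places leaves the longitude within ±0.0005° of the true value.
Parallels shrink by cos φ, so at 67.9289° a degree of longitude is 111000 × 0.3758 ≈ 41709 m.
Maximum E–W displacement: 0.0005 × 41709 = 20.8545 m.

20.9 meters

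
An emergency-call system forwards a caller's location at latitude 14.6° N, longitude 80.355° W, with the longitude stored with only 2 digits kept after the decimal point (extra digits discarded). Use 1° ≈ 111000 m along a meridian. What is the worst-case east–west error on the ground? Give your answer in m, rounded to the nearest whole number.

1074 m

Truncating at 2 decimal places can drop up to a full unit in the last place, so the longitude may be off by as much as 0.01°.
One degree of longitude at 14.6° is 111000 × cos 14.6° ≈ 111000 × 0.9677 = 107416 m.
East–west error: 0.01° × 107416 m/° ≈ 1074.16 m.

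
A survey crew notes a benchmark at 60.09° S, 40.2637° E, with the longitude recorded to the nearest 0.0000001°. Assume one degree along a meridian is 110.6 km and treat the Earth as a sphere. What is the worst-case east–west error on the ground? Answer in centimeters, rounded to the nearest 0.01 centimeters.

Rounding to 7 decimal places leaves the longitude within ±5e-08° of the true value.
One degree of longitude at 60.09° is 110600 × cos 60.09° ≈ 110600 × 0.4986 = 55149.5 m.
East–west error: 5e-08° × 55149.5 m/° ≈ 0.00275747 m.
That is 0.00275747 m = 0.27575 cm.

0.28 centimeters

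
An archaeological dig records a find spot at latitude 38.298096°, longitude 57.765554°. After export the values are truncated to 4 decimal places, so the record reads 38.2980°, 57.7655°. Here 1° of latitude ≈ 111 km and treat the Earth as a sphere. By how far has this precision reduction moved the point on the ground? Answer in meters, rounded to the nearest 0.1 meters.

Δlat = 38.298096 − 38.2980 = +0.000096°; Δlon = 57.765554 − 57.7655 = +0.000054°.
North–south shift: 0.000096 × 111000 = 10.656 m.
East–west at this latitude: 0.000054° × 111000 × cos 38.298° ≈ 0.000054 × 87112.6 = 4.70408 m.
Combined displacement = (10.656² + 4.70408²)^½ ≈ 11.6481 m.

11.6 meters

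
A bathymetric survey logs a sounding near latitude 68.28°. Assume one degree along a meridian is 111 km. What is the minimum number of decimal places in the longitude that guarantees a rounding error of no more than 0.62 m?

5 decimal places

At 68.28° one degree of longitude covers 111000 × cos 68.28° ≈ 111000 × 0.3701 ≈ 41077.9 m.
With N decimal places the half-ulp bound is 0.5·10⁻ᴺ°, or 0.5·10⁻ᴺ × 41077.9 m on the ground.
Need 0.5 × 41077.9 × 10⁻ᴺ ≤ 0.62 → 10⁻ᴺ ≤ 3.019e-05, so N ≥ 4.52.
So 5 decimal places suffice (0.205 m); 4 would allow up to 2.05 m.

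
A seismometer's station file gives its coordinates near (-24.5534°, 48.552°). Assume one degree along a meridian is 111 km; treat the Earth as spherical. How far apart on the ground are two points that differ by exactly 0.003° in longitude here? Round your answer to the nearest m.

One degree of longitude here spans 111000 × cos 24.5534° = 111000 × 0.9096 ≈ 100963 m; 0.003° of that is 302.888 m.

303 m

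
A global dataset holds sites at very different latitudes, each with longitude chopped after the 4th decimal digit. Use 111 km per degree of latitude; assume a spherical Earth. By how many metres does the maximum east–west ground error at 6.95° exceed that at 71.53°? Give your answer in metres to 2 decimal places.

Truncating at 4 decimal places can drop up to a full unit in the last place, so the longitude may be off by as much as 0.0001°.
Error at 6.95° = 0.0001° × 111000 × cos 6.95° ≈ 11.1 × 0.9927 = 11.018 m.
At 71.53°: 0.0001° × 111000 × cos 71.53° = 0.0001 × 111000 × 0.3168 ≈ 3.5166 m.
Difference: 11.018 − 3.5166 = 7.5019 m.

7.50 metres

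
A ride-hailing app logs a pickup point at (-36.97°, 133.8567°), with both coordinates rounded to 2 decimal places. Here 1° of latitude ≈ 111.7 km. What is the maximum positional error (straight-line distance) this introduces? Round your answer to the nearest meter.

715 meters

Rounding to 2 decimal places leaves each coordinate within ±0.005° of the true value.
N–S: 0.005° × 111700 m/° = 558.5 m.
E–W at 36.97°: 0.005° × 111700 × cos 36.97° = 0.005 × 111700 × 0.7990 ≈ 446.214 m.
The two errors are perpendicular, so the maximum displacement is √(558.5² + 446.214²) ≈ 714.863 m.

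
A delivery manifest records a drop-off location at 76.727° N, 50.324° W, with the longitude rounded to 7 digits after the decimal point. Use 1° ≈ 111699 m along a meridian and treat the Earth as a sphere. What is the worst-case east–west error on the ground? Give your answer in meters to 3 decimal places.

Rounding to 7 decimal places leaves the longitude within ±5e-08° of the true value.
Parallels shrink by cos φ, so at 76.727° a degree of longitude is 111699 × 0.2296 ≈ 25645.1 m.
Maximum E–W displacement: 5e-08 × 25645.1 = 0.00128225 m.

0.001 meters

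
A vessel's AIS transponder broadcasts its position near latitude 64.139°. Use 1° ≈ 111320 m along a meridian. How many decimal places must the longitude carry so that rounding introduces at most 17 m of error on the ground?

At 64.139° one degree of longitude covers 111320 × cos 64.139° ≈ 111320 × 0.4362 ≈ 48556.6 m.
Rounding to N decimal places gives at most 0.5 × 10⁻ᴺ degrees of error, i.e. 0.5 × 10⁻ᴺ × 48556.6 m.
Setting 24278.3 × 10⁻ᴺ ≤ 17 gives 10ᴺ ≥ 1428, i.e. N ≥ 3.15.
So 4 decimal places suffice (2.43 m); 3 would allow up to 24.3 m.

4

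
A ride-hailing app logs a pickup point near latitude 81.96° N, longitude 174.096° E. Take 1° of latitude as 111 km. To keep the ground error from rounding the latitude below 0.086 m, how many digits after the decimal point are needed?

One degree of latitude covers 111000 m.
With N decimal places the half-ulp bound is 0.5·10⁻ᴺ°, or 0.5·10⁻ᴺ × 111000 m on the ground.
Setting 55500 × 10⁻ᴺ ≤ 0.086 gives 10ᴺ ≥ 6.453e+05, i.e. N ≥ 5.81.
N = 5 would give 0.555 m (too coarse); N = 6 gives 0.0555 m ≤ 0.086 m.

6 decimal places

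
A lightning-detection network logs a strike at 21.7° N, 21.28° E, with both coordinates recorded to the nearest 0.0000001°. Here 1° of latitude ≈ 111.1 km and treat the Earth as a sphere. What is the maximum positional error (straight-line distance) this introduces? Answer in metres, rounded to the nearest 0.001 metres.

Rounding to 7 decimal places leaves each coordinate within ±5e-08° of the true value.
North–south component: 5e-08° × 111100 = 0.005555 m.
Longitude error → 5e-08 × 111100 × cos 21.7° = 5e-08 × 111100 × 0.9291 ≈ 0.00516133 m.
The two errors are perpendicular, so the maximum displacement is √(0.005555² + 0.00516133²) ≈ 0.0075827 m.

0.008 metres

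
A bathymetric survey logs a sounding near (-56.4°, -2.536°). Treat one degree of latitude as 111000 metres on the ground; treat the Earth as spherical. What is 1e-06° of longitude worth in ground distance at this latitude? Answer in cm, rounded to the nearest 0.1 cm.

1e-06° of longitude at 56.4° is 1e-06 × 111000 × cos 56.4° ≈ 1e-06 × 61426.5 = 0.0614265 m.
That is 0.0614265 m = 6.1426 cm.

6.1 cm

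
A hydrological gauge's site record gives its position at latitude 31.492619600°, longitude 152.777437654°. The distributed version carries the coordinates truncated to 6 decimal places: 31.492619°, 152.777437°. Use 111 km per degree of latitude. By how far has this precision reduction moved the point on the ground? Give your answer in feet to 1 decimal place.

Δlat = 31.492619600 − 31.492619 = +0.000000600°; Δlon = 152.777437654 − 152.777437 = +0.000000654°.
North–south shift: 0.000000600 × 111000 = 0.0666 m.
E–W at 31.4926°: 0.000000654° × 111000 × cos 31.4926° = 0.000000654 × 111000 × 0.8527 ≈ 0.0619014 m.
Distance: √(0.0666² + 0.0619014²) ≈ 0.090925 m.
In feet: 0.090925 m ÷ 0.3048 ≈ 0.29831 ft.

0.3 feet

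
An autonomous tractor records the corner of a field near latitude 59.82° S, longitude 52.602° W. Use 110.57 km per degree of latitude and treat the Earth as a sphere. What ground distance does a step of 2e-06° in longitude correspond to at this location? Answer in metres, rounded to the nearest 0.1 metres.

0.1 metres

One degree of longitude here spans 110570 × cos 59.82° = 110570 × 0.5027 ≈ 55585.6 m; 2e-06° of that is 0.111171 m.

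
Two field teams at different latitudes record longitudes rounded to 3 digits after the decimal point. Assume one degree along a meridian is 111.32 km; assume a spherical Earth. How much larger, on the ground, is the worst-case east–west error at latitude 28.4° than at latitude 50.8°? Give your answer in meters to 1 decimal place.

Rounding to 3 decimal places leaves the longitude within ±0.0005° of the true value.
Error at 28.4° = 0.0005° × 111320 × cos 28.4° ≈ 55.66 × 0.8796 = 48.961 m.
Error at 50.8° = 0.0005° × 111320 × cos 50.8° ≈ 55.66 × 0.6320 = 35.179 m.
Difference: 48.961 − 35.179 = 13.782 m.

13.8 meters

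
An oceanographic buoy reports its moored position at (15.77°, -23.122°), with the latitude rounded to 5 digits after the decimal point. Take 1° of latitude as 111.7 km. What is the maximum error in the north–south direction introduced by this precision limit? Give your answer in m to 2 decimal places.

Rounding to 5 decimal places leaves the latitude within ±5e-06° of the true value.
North–south distance: 5e-06° × 111700 m/° = 0.5585 m.

0.56 m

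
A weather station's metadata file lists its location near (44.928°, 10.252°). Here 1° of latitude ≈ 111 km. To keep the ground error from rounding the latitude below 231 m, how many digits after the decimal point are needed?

One degree of latitude covers 111000 m.
N decimal places → at most half a unit in the last place, 0.5 × 10⁻ᴺ° = 111000/2 × 10⁻ᴺ m.
Setting 55500 × 10⁻ᴺ ≤ 231 gives 10ᴺ ≥ 240.3, i.e. N ≥ 2.38.
N = 2 would give 555 m (too coarse); N = 3 gives 55.5 m ≤ 231 m.

3 decimal places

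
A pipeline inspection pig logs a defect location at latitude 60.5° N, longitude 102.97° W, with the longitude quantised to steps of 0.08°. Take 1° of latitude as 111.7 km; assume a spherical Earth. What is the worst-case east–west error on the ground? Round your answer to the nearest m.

2200 m

With a 0.08° grid the true value lies within half a step, ±0.08°/2 = ±0.04°, of the stored one.
Parallels shrink by cos φ, so at 60.5° a degree of longitude is 111700 × 0.4924 ≈ 55003.7 m.
East–west error: 0.04° × 55003.7 m/° ≈ 2200.15 m.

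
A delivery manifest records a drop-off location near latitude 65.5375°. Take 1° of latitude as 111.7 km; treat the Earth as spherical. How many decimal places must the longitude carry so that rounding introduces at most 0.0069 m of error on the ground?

7 decimal places

At 65.5375° one degree of longitude covers 111700 × cos 65.5375° ≈ 111700 × 0.4141 ≈ 46254.7 m.
N decimal places → at most half a unit in the last place, 0.5 × 10⁻ᴺ° = 46254.7/2 × 10⁻ᴺ m.
Setting 23127.4 × 10⁻ᴺ ≤ 0.0069 gives 10ᴺ ≥ 3.352e+06, i.e. N ≥ 6.53.
So 7 decimal places suffice (0.00231 m); 6 would allow up to 0.0231 m.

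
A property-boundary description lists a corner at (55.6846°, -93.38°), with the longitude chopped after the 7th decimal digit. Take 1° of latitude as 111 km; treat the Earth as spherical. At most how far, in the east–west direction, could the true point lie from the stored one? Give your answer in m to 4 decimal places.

Truncating at 7 decimal places can drop up to a full unit in the last place, so the longitude may be off by as much as 1e-07°.
Parallels shrink by cos φ, so at 55.6846° a degree of longitude is 111000 × 0.5637 ≈ 62576 m.
Maximum E–W displacement: 1e-07 × 62576 = 0.0062576 m.

0.0063 m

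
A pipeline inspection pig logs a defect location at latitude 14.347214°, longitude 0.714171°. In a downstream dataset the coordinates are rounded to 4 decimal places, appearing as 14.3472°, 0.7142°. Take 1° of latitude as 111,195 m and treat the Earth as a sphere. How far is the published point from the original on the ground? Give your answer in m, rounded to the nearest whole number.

Δlat = 14.347214 − 14.3472 = +0.000014°; Δlon = 0.714171 − 0.7142 = -0.000029°.
N–S: 0.000014° × 111195 m/° = 1.55673 m.
E–W at 14.3472°: -0.000029° × 111195 × cos 14.3472° = -0.000029 × 111195 × 0.9688 ≈ -3.12408 m.
Distance: √(1.55673² + 3.12408²) ≈ 3.49046 m.

3 m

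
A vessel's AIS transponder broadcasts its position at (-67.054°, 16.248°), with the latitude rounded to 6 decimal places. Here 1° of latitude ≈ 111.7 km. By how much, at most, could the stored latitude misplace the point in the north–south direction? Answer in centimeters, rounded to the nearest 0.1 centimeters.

5.6 centimeters

Rounding to 6 decimal places leaves the latitude within ±5e-07° of the true value.
So the N–S error is at most 5e-07 × 111700 = 0.05585 m.
That is 0.05585 m = 5.585 cm.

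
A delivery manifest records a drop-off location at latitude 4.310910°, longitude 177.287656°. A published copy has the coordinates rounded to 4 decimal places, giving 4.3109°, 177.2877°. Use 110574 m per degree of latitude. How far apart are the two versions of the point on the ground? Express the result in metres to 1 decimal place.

The latitude changed by +0.000010° and the longitude by -0.000044°.
North–south shift: 0.000010 × 110574 = 1.10574 m.
E–W at 4.3109°: -0.000044° × 110574 × cos 4.3109° = -0.000044 × 110574 × 0.9972 ≈ -4.85149 m.
Hypotenuse of the two orthogonal shifts: √(1.10574² + 4.85149²) = 4.9759 m.

5.0 metres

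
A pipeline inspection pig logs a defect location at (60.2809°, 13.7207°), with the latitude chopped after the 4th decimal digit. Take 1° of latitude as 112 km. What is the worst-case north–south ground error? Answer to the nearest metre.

Truncating at 4 decimal places can drop up to a full unit in the last place, so the latitude may be off by as much as 0.0001°.
So the N–S error is at most 0.0001 × 112000 = 11.2 m.

11 metres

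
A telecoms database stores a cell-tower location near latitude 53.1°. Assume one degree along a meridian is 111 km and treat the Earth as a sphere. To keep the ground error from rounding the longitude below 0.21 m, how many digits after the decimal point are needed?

6 decimal places

At 53.1° one degree of longitude covers 111000 × cos 53.1° ≈ 111000 × 0.6004 ≈ 66646.6 m.
With N decimal places the half-ulp bound is 0.5·10⁻ᴺ°, or 0.5·10⁻ᴺ × 66646.6 m on the ground.
Setting 33323.3 × 10⁻ᴺ ≤ 0.21 gives 10ᴺ ≥ 1.587e+05, i.e. N ≥ 5.20.
So 6 decimal places suffice (0.0333 m); 5 would allow up to 0.333 m.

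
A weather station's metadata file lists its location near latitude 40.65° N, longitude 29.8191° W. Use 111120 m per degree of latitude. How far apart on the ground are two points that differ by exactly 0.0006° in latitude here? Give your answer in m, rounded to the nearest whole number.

Along a meridian 0.0006° is 0.0006 × 111120 = 66.672 m.

67 m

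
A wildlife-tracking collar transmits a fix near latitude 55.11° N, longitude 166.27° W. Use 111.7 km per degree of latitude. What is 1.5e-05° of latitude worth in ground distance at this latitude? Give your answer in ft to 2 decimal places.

Along a meridian 1.5e-05° is 1.5e-05 × 111700 = 1.6755 m.
In feet: 1.6755 m ÷ 0.3048 ≈ 5.497 ft.

5.50 ft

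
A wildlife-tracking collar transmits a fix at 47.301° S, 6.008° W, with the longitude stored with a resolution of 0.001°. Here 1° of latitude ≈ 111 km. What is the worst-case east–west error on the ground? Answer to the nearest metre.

With a 0.001° grid the true value lies within half a step, ±0.001°/2 = ±0.0005°, of the stored one.
One degree of longitude at 47.301° is 111000 × cos 47.301° ≈ 111000 × 0.6781 = 75274.3 m.
So at most 0.0005° × 75274.3 ≈ 37.6371 m east–west.

38 metres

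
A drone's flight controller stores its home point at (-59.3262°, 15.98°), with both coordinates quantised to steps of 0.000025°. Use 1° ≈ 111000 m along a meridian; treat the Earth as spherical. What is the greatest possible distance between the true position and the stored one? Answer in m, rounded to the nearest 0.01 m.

With a 0.000025° grid the true value lies within half a step, ±0.000025°/2 = ±1.25e-05°, of the stored one.
North–south component: 1.25e-05° × 111000 = 1.3875 m.
Longitude error → 1.25e-05 × 111000 × cos 59.3262° = 1.25e-05 × 111000 × 0.5101 ≈ 0.707833 m.
The two errors are perpendicular, so the maximum displacement is √(1.3875² + 0.707833²) ≈ 1.55762 m.

1.56 m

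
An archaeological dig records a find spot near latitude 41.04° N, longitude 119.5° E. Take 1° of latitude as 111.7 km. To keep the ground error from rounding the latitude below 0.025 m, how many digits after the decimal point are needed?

7 decimal places

One degree of latitude covers 111700 m.
With N decimal places the half-ulp bound is 0.5·10⁻ᴺ°, or 0.5·10⁻ᴺ × 111700 m on the ground.
Setting 55850 × 10⁻ᴺ ≤ 0.025 gives 10ᴺ ≥ 2.234e+06, i.e. N ≥ 6.35.
N = 6 would give 0.0558 m (too coarse); N = 7 gives 0.00558 m ≤ 0.025 m.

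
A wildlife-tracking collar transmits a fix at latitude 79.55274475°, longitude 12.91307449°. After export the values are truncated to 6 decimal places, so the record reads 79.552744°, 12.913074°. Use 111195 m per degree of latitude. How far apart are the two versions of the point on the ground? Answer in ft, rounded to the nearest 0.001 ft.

Δlat = 79.55274475 − 79.552744 = +0.00000075°; Δlon = 12.91307449 − 12.913074 = +0.00000049°.
N–S: 0.00000075° × 111195 m/° = 0.0833962 m.
E–W at 79.5527°: 0.00000049° × 111195 × cos 79.5527° = 0.00000049 × 111195 × 0.1813 ≈ 0.00987988 m.
Hypotenuse of the two orthogonal shifts: √(0.0833962² + 0.00987988²) = 0.0839794 m.
In feet: 0.0839794 m ÷ 0.3048 ≈ 0.27552 ft.

0.276 ft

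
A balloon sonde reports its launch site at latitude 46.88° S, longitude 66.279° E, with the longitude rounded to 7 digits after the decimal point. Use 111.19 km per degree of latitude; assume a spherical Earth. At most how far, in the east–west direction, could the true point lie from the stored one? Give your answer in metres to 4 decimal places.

0.0038 metres

Rounding to 7 decimal places leaves the longitude within ±5e-08° of the true value.
At latitude 46.88° a degree of longitude spans 111190 m × cos 46.88° = 111190 × 0.6835 ≈ 76001.5 m.
So at most 5e-08° × 76001.5 ≈ 0.00380008 m east–west.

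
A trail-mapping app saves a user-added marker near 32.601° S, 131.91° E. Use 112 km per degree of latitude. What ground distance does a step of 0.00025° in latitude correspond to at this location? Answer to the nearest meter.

0.00025° × 112000 m/° = 28 m.

28 meters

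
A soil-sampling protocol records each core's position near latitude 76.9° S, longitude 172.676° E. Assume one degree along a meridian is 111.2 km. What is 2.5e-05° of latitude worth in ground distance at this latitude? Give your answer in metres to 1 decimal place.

2.8 metres

Along a meridian 2.5e-05° is 2.5e-05 × 111200 = 2.78 m.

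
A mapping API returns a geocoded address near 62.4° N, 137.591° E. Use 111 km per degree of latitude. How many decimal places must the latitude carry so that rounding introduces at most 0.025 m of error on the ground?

7 decimal places

One degree of latitude covers 111000 m.
Rounding to N decimal places gives at most 0.5 × 10⁻ᴺ degrees of error, i.e. 0.5 × 10⁻ᴺ × 111000 m.
Setting 55500 × 10⁻ᴺ ≤ 0.025 gives 10ᴺ ≥ 2.22e+06, i.e. N ≥ 6.35.
At 6 places the error can reach 0.0555 m, but 7 places keeps it to 0.00555 m.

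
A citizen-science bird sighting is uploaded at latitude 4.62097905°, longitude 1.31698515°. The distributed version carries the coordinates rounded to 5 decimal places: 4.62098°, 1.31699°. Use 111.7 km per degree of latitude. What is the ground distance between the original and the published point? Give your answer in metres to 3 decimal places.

0.550 metres

The latitude changed by -0.00000095° and the longitude by -0.00000485°.
N–S: -0.00000095° × 111700 m/° = -0.106115 m.
East–west at this latitude: -0.00000485° × 111700 × cos 4.62098° ≈ -0.00000485 × 111337 = -0.539984 m.
Hypotenuse of the two orthogonal shifts: √(0.106115² + 0.539984²) = 0.550312 m.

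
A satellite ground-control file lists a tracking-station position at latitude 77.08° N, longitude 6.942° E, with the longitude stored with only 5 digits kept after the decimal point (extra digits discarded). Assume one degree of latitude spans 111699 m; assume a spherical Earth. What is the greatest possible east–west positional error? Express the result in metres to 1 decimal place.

0.2 metres

Truncating at 5 decimal places can drop up to a full unit in the last place, so the longitude may be off by as much as 1e-05°.
At latitude 77.08° a degree of longitude spans 111699 m × cos 77.08° = 111699 × 0.2236 ≈ 24974.8 m.
Maximum E–W displacement: 1e-05 × 24974.8 = 0.249748 m.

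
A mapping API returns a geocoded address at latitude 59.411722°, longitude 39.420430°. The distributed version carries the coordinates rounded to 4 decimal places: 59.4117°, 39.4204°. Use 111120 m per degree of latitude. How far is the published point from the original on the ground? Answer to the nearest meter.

Δlat = 59.411722 − 59.4117 = +0.000022°; Δlon = 39.420430 − 39.4204 = +0.000030°.
North–south shift: 0.000022 × 111120 = 2.44464 m.
E–W at 59.4117°: 0.000030° × 111120 × cos 59.4117° = 0.000030 × 111120 × 0.5089 ≈ 1.69635 m.
Distance: √(2.44464² + 1.69635²) ≈ 2.97555 m.

3 meters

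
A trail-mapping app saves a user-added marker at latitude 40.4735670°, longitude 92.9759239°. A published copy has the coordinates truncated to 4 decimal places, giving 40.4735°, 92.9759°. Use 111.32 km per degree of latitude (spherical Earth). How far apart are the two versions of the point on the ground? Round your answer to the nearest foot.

25 feet

The latitude changed by +0.0000670° and the longitude by +0.0000239°.
N–S: 0.0000670° × 111320 m/° = 7.45844 m.
East–west at this latitude: 0.0000239° × 111320 × cos 40.4735° ≈ 0.0000239 × 84681.8 = 2.0239 m.
Distance: √(7.45844² + 2.0239²) ≈ 7.72816 m.
Converting: 7.72816 m × 3.2808 ft/m ≈ 25.355 ft.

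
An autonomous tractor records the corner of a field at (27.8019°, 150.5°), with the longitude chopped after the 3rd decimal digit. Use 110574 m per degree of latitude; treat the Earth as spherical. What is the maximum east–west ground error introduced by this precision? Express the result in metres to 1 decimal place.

Truncating at 3 decimal places can drop up to a full unit in the last place, so the longitude may be off by as much as 0.001°.
One degree of longitude at 27.8019° is 110574 × cos 27.8019° ≈ 110574 × 0.8846 = 97809.9 m.
East–west error: 0.001° × 97809.9 m/° ≈ 97.8099 m.

97.8 metres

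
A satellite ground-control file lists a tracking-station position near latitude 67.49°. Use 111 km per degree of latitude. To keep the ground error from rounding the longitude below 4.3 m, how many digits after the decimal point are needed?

4 decimal places

At 67.49° one degree of longitude covers 111000 × cos 67.49° ≈ 111000 × 0.3828 ≈ 42495.8 m.
N decimal places → at most half a unit in the last place, 0.5 × 10⁻ᴺ° = 42495.8/2 × 10⁻ᴺ m.
Need 0.5 × 42495.8 × 10⁻ᴺ ≤ 4.3 → 10⁻ᴺ ≤ 2.024e-04, so N ≥ 3.69.
So 4 decimal places suffice (2.12 m); 3 would allow up to 21.2 m.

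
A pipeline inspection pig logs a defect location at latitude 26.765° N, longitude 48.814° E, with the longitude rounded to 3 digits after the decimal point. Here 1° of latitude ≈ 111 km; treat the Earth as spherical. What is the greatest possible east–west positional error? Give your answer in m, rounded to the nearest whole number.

Rounding to 3 decimal places leaves the longitude within ±0.0005° of the true value.
At latitude 26.765° a degree of longitude spans 111000 m × cos 26.765° = 111000 × 0.8929 ≈ 99107.6 m.
Maximum E–W displacement: 0.0005 × 99107.6 = 49.5538 m.

50 m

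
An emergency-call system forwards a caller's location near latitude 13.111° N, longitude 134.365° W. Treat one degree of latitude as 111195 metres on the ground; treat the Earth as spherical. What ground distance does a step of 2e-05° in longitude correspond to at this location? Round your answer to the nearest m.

At 13.111° a degree of longitude is 111195 × cos 13.111° ≈ 108296 m, so 2e-05° corresponds to 2.16593 m.

2 m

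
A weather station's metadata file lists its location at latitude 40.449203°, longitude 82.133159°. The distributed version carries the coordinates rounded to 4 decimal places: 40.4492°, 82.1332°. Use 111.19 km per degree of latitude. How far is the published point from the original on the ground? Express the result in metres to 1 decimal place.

3.5 metres

Δlat = 40.449203 − 40.4492 = +0.000003°; Δlon = 82.133159 − 82.1332 = -0.000041°.
North–south shift: 0.000003 × 111190 = 0.33357 m.
East–west at this latitude: -0.000041° × 111190 × cos 40.4492° ≈ -0.000041 × 84613.5 = -3.46915 m.
Combined displacement = (0.33357² + 3.46915²)^½ ≈ 3.48515 m.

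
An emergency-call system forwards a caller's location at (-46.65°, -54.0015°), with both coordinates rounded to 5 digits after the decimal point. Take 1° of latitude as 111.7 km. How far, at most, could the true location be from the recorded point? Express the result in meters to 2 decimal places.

Rounding to 5 decimal places leaves each coordinate within ±5e-06° of the true value.
N–S: 5e-06° × 111700 m/° = 0.5585 m.
East–west component at 46.65°: 5e-06° × 111700 × cos 46.65° ≈ 5e-06 × 76676.8 ≈ 0.383384 m.
Worst case both components are at the extreme and orthogonal: √(0.5585² + 0.383384²) ≈ 0.677426 m.

0.68 meters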